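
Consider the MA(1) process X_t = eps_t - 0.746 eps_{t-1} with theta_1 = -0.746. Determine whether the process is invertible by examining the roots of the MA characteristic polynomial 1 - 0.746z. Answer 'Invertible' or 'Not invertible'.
\text{Invertible}

The MA(q) characteristic polynomial is P(z) = 1 - 0.746z.
Invertibility requires all roots to lie outside the unit circle, i.e. |z| > 1 for every root.
This is linear in z: 1 + (-0.746) z = 0  =>  z = -1/(-0.746) = 1.340483,  |z| = 1.340483.
Moduli of all roots: 1.3405.
All moduli strictly greater than 1? Yes.
Verdict: Invertible.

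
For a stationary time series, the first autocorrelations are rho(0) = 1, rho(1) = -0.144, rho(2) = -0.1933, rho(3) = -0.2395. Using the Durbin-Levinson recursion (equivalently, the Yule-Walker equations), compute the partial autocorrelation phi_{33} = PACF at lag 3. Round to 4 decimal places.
\phi_{33} = -0.3270

The PACF at lag k is phi_{kk}, the last component of the solution
to the Yule-Walker system G_k phi = r_k where
  (G_k)_{ij} = rho(|i - j|), (r_k)_i = rho(i), i,j = 1..k.
Equivalently, Durbin-Levinson gives phi_{kk} iteratively:
  phi_{11} = rho(1)
  phi_{kk} = [rho(k) - sum_{j=1..k-1} phi_{k-1,j} rho(k-j)]
            / [1 - sum_{j=1..k-1} phi_{k-1,j} rho(j)],
  phi_{k,j} = phi_{k-1,j} - phi_{kk} phi_{k-1,k-j},  j = 1..k-1.
Step k = 1:
  phi_11 = rho(1) = -0.144.
Step k = 2:
  phi_22 = [rho(2) - phi_11 rho(1)] / [1 - phi_11 rho(1)] = [-0.1933 - (-0.144)(-0.144)] / [1 - (-0.144)(-0.144)]
         = -0.214036 / 0.979264 = -0.218568.
  Update: phi_21 = phi_11 - phi_22 phi_11 = -0.144 - (-0.218568)(-0.144) = -0.175474.
Step k = 3:
  phi_33 = [rho(3) - phi_21 rho(2) - phi_22 rho(1)] / [1 - phi_21 rho(1) - phi_22 rho(2)]
    numerator   = -0.2395 - (-0.175474)(-0.1933) - (-0.218568)(-0.144) = -0.30489292
    denominator = 1 - (-0.175474)(-0.144) - (-0.218568)(-0.1933) = 0.93248253
  phi_33 = -0.30489292 / 0.93248253 = -0.327.
Therefore phi_{33} = -0.3270.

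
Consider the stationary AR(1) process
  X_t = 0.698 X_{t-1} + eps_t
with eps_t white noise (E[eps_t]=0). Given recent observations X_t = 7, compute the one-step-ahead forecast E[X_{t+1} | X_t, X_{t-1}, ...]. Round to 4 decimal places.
E[X_{t+1} \mid \mathcal F_t] = 4.8860

For an AR(p) model X_t = c + sum_i phi_i X_{t-i} + eps_t, the
one-step-ahead conditional mean is
  E[X_{t+1} | X_t, ...] = c + sum_i phi_i X_{t+1-i}.
Substitute known values:
  E[X_{t+1} | ...] = (0.698) * (7)
                   = 4.8860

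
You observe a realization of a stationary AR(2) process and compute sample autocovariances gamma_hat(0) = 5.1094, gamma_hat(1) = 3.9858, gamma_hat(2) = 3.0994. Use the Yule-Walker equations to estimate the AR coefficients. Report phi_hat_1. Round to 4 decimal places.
\hat\phi_{1} = 0.7839

The Yule-Walker equations for an AR(p) process read, in matrix form,
  Gamma_p phi = r_p,   with   (Gamma_p)_{ij} = gamma(|i - j|),
                       (r_p)_i = gamma(i),   i,j = 1..p.
Substitute the sample gammas (Toeplitz matrix and right-hand side of size 2):
  Gamma_p = [[5.1094, 3.9858], [3.9858, 5.1094]]
  r_p     = [3.9858, 3.0994]
Written out:
  5.1094 phi_1 + 3.9858 phi_2 = 3.9858
  3.9858 phi_1 + 5.1094 phi_2 = 3.0994
Solve by Cramer's rule:
  det = gamma(0)^2 - gamma(1)^2 = (5.1094)^2 - (3.9858)^2 = 26.10596836 - 15.88660164 = 10.21936672
  phi_hat_1 = [gamma(1) gamma(0) - gamma(1) gamma(2)] / det = [(3.9858)(5.1094) - (3.9858)(3.0994)] / 10.21936672 = 8.011458 / 10.21936672 = 0.7839
  phi_hat_2 = [gamma(0) gamma(2) - gamma(1)^2] / det = [(5.1094)(3.0994) - (3.9858)^2] / 10.21936672 = -0.05052728 / 10.21936672 = -0.0049
So phi_hat = [0.7839, -0.0049].
Therefore phi_hat_1 = 0.7839.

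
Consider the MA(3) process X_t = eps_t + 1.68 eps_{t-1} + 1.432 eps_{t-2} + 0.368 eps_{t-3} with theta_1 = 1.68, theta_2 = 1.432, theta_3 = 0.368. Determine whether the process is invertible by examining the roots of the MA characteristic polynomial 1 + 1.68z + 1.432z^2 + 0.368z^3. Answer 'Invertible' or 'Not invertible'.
\text{Invertible}

The MA(q) characteristic polynomial is P(z) = 1 + 1.68z + 1.432z^2 + 0.368z^3.
Invertibility requires all roots to lie outside the unit circle, i.e. |z| > 1 for every root.
Degree 3: look for a simple real root z0 first, then factor out (1 - z/z0) and solve the remaining quadratic.
Testing z0 = -2.5: P(-2.5) = 1 + (1.68)(-2.5) + (1.432)(-2.5)^2 + (0.368)(-2.5)^3
  = 1 + (-4.2) + (8.95) + (-5.75) = 0.  So z_0 = -2.5 is a root, |z_0| = 2.5.
Divide out the factor (1 + 0.4 z) = (1 - z/z0) (since 1/z0 = -0.4):
  P(z) = (1 + 0.4 z)(1 + (1.28) z + (0.92) z^2)
  [check: z-coef 1.28 - (-0.4) = 1.68; z^2-coef 0.92 - (-0.4)(1.28) = 1.432; z^3-coef -(-0.4)(0.92) = 0.368.]
Remaining roots from the quadratic factor 1 + (1.28) z + (0.92) z^2:
  Set 1 + (1.28) z + (0.92) z^2 = 0, i.e. a z^2 + b z + c = 0 with a = 0.92, b = 1.28, c = 1.
  Discriminant D = b^2 - 4ac = (1.28)^2 - 4*(0.92)*1 = 1.6384 - (3.68) = -2.0416.
  D < 0, so the roots are the complex-conjugate pair z = (-b +/- i sqrt(-D)) / (2a) = -0.6957 +/- 0.7765i.
  For a conjugate pair |z|^2 = z * conj(z) = (product of roots) = c/a = 1/(0.92) = 1.086957, so |z| = sqrt(1.086957) = 1.0426 for both roots.
Moduli of all roots: 2.5000, 1.0426, 1.0426.
All moduli strictly greater than 1? Yes.
Verdict: Invertible.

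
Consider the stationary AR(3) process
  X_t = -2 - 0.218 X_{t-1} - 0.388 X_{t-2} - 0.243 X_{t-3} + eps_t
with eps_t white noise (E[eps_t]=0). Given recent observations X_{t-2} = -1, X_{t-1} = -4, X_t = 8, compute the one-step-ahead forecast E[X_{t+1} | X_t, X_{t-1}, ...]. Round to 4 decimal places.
E[X_{t+1} \mid \mathcal F_t] = -1.9490

For an AR(p) model X_t = c + sum_i phi_i X_{t-i} + eps_t, the
one-step-ahead conditional mean is
  E[X_{t+1} | X_t, ...] = c + sum_i phi_i X_{t+1-i}.
Substitute known values:
  E[X_{t+1} | ...] = -2 + (-0.218) * (8) + (-0.388) * (-4) + (-0.243) * (-1)
                   = -1.9490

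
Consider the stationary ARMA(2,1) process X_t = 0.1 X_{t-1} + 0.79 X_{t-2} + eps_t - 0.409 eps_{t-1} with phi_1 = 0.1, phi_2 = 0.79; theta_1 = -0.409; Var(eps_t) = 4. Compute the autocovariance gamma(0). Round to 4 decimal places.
\gamma(0) = 10.7033

Multiply the model equation by X_{t-k} and take expectations. With theta_0 = psi_0 = 1 and psi_j the MA(infinity) weights, this gives
  gamma(k) - sum_i phi_i gamma(k-i) = c_k,
  c_k = sigma^2 * sum_{j=k..q} theta_j psi_{j-k}   (c_k = 0 for k > q),
using gamma(-m) = gamma(m).
psi-weights needed (psi_j = theta_j + sum_i phi_i psi_{j-i}):
  psi_1 = theta_1 + phi_1 = -0.409 + (0.1) = -0.309
Right-hand sides:
  c_0 = sigma^2 (1 + theta_1 psi_1) = 4 * (1 + (-0.409)(-0.309)) = 4 * 1.126381 = 4.505524
  c_1 = sigma^2 theta_1 = 4 * (-0.409) = -1.636
  c_2 = 0
Equations for k = 0, 1, 2 (AR order 2, c_2 = 0):
  (E0) gamma(0) = phi_1 gamma(1) + phi_2 gamma(2) + c_0
  (E1) gamma(1) = phi_1 gamma(0) + phi_2 gamma(1) + c_1
  (E2) gamma(2) = phi_1 gamma(1) + phi_2 gamma(0)
From (E1): gamma(1) = A gamma(0) + B with
  A = phi_1 / (1 - phi_2) = 0.1 / 0.21 = 0.47619,   B = c_1 / (1 - phi_2) = -1.636 / 0.21 = -7.790476.
Insert (E2) into (E0): gamma(0) (1 - phi_2^2) = phi_1 (1 + phi_2) gamma(1) + c_0.
  phi_1 (1 + phi_2) = (0.1)(1.79) = 0.179,   1 - phi_2^2 = 0.3759.
Replace gamma(1) by A gamma(0) + B and collect gamma(0):
  gamma(0) [0.3759 - (0.179)(0.47619)] = (0.179)(-7.790476) + 4.505524
  gamma(0) * 0.290662 = 3.111029
  gamma(0) = 3.111029 / 0.290662 = 10.703256.
Therefore gamma(0) = 10.7033 (to 4 decimal places).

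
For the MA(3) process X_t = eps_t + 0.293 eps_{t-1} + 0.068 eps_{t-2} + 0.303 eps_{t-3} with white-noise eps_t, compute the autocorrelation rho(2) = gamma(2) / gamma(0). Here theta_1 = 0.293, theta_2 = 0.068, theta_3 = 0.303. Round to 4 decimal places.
\rho(2) = 0.1326

For an MA(q) process with theta_0 = 1, the autocovariance is
  gamma(k) = sigma^2 * sum_{i=0..q-k} theta_i * theta_{i+k},
and rho(k) = gamma(k) / gamma(0). Sigma^2 cancels.
  numerator   = (1)*(0.068) + (0.293)*(0.303) = 0.156779.
  denominator = (1)^2 + (0.293)^2 + (0.068)^2 + (0.303)^2 = 1.182282.
  rho(2) = 0.156779 / 1.182282 = 0.1326.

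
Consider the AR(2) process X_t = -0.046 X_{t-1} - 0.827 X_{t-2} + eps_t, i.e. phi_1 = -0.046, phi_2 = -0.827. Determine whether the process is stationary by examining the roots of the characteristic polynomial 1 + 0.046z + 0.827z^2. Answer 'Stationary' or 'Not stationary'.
\text{Stationary}

The AR(p) characteristic polynomial is P(z) = 1 + 0.046z + 0.827z^2.
Stationarity requires all roots to lie outside the unit circle, i.e. |z| > 1 for every root.
Set 1 + (0.046) z + (0.827) z^2 = 0, i.e. a z^2 + b z + c = 0 with a = 0.827, b = 0.046, c = 1.
Discriminant D = b^2 - 4ac = (0.046)^2 - 4*(0.827)*1 = 0.002116 - (3.308) = -3.305884.
D < 0, so the roots are the complex-conjugate pair z = (-b +/- i sqrt(-D)) / (2a) = -0.0278 +/- 1.0993i.
For a conjugate pair |z|^2 = z * conj(z) = (product of roots) = c/a = 1/(0.827) = 1.20919, so |z| = sqrt(1.20919) = 1.0996 for both roots.
Moduli of all roots: 1.0996, 1.0996.
All moduli strictly greater than 1? Yes.
Verdict: Stationary.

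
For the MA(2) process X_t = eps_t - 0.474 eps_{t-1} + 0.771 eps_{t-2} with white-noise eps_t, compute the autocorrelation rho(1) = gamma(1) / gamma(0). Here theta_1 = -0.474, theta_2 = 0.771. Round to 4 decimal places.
\rho(1) = -0.4615

For an MA(q) process with theta_0 = 1, the autocovariance is
  gamma(k) = sigma^2 * sum_{i=0..q-k} theta_i * theta_{i+k},
and rho(k) = gamma(k) / gamma(0). Sigma^2 cancels.
  numerator   = (1)*(-0.474) + (-0.474)*(0.771) = -0.839454.
  denominator = (1)^2 + (-0.474)^2 + (0.771)^2 = 1.819117.
  rho(1) = -0.839454 / 1.819117 = -0.4615.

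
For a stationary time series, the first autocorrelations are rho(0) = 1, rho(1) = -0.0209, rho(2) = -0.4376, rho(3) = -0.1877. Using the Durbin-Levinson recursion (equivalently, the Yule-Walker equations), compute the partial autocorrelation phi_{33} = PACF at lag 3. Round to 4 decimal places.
\phi_{33} = -0.2600

The PACF at lag k is phi_{kk}, the last component of the solution
to the Yule-Walker system G_k phi = r_k where
  (G_k)_{ij} = rho(|i - j|), (r_k)_i = rho(i), i,j = 1..k.
Equivalently, Durbin-Levinson gives phi_{kk} iteratively:
  phi_{11} = rho(1)
  phi_{kk} = [rho(k) - sum_{j=1..k-1} phi_{k-1,j} rho(k-j)]
            / [1 - sum_{j=1..k-1} phi_{k-1,j} rho(j)],
  phi_{k,j} = phi_{k-1,j} - phi_{kk} phi_{k-1,k-j},  j = 1..k-1.
Step k = 1:
  phi_11 = rho(1) = -0.0209.
Step k = 2:
  phi_22 = [rho(2) - phi_11 rho(1)] / [1 - phi_11 rho(1)] = [-0.4376 - (-0.0209)(-0.0209)] / [1 - (-0.0209)(-0.0209)]
         = -0.43803681 / 0.99956319 = -0.438228.
  Update: phi_21 = phi_11 - phi_22 phi_11 = -0.0209 - (-0.438228)(-0.0209) = -0.030059.
Step k = 3:
  phi_33 = [rho(3) - phi_21 rho(2) - phi_22 rho(1)] / [1 - phi_21 rho(1) - phi_22 rho(2)]
    numerator   = -0.1877 - (-0.030059)(-0.4376) - (-0.438228)(-0.0209) = -0.21001278
    denominator = 1 - (-0.030059)(-0.0209) - (-0.438228)(-0.4376) = 0.80760309
  phi_33 = -0.21001278 / 0.80760309 = -0.26.
Therefore phi_{33} = -0.2600.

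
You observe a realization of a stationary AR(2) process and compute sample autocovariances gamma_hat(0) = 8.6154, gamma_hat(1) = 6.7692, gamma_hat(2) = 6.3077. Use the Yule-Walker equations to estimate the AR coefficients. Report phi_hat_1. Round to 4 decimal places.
\hat\phi_{1} = 0.5500

The Yule-Walker equations for an AR(p) process read, in matrix form,
  Gamma_p phi = r_p,   with   (Gamma_p)_{ij} = gamma(|i - j|),
                       (r_p)_i = gamma(i),   i,j = 1..p.
Substitute the sample gammas (Toeplitz matrix and right-hand side of size 2):
  Gamma_p = [[8.6154, 6.7692], [6.7692, 8.6154]]
  r_p     = [6.7692, 6.3077]
Written out:
  8.6154 phi_1 + 6.7692 phi_2 = 6.7692
  6.7692 phi_1 + 8.6154 phi_2 = 6.3077
Solve by Cramer's rule:
  det = gamma(0)^2 - gamma(1)^2 = (8.6154)^2 - (6.7692)^2 = 74.22511716 - 45.82206864 = 28.40304852
  phi_hat_1 = [gamma(1) gamma(0) - gamma(1) gamma(2)] / det = [(6.7692)(8.6154) - (6.7692)(6.3077)] / 28.40304852 = 15.62128284 / 28.40304852 = 0.55
  phi_hat_2 = [gamma(0) gamma(2) - gamma(1)^2] / det = [(8.6154)(6.3077) - (6.7692)^2] / 28.40304852 = 8.52128994 / 28.40304852 = 0.3
So phi_hat = [0.5500, 0.3000].
Therefore phi_hat_1 = 0.5500.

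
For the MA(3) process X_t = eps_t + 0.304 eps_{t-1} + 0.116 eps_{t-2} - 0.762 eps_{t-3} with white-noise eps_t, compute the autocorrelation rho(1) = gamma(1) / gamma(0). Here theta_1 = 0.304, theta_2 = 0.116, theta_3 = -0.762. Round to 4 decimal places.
\rho(1) = 0.1488

For an MA(q) process with theta_0 = 1, the autocovariance is
  gamma(k) = sigma^2 * sum_{i=0..q-k} theta_i * theta_{i+k},
and rho(k) = gamma(k) / gamma(0). Sigma^2 cancels.
  numerator   = (1)*(0.304) + (0.304)*(0.116) + (0.116)*(-0.762) = 0.250872.
  denominator = (1)^2 + (0.304)^2 + (0.116)^2 + (-0.762)^2 = 1.686516.
  rho(1) = 0.250872 / 1.686516 = 0.1488.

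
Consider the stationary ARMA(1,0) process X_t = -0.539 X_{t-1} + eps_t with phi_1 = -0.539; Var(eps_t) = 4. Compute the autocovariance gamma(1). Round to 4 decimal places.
\gamma(1) = -3.0388

Multiply the model equation by X_{t-k} and take expectations. With theta_0 = psi_0 = 1 and psi_j the MA(infinity) weights, this gives
  gamma(k) - sum_i phi_i gamma(k-i) = c_k,
  c_k = sigma^2 * sum_{j=k..q} theta_j psi_{j-k}   (c_k = 0 for k > q),
using gamma(-m) = gamma(m).
Pure AR (q = 0): c_0 = sigma^2 = 4, c_k = 0 for k >= 1.
Equations for k = 0 and k = 1 (AR order 1):
  gamma(0) = phi_1 gamma(1) + c_0
  gamma(1) = phi_1 gamma(0) + c_1
Substituting the second into the first: gamma(0) (1 - phi_1^2) = c_0 + phi_1 c_1, so
  gamma(0) = c_0 / (1 - phi_1^2) = 4 / (1 - (-0.539)^2) = 4 / 0.709479 = 5.63794.
  gamma(1) = phi_1 gamma(0) = (-0.539)(5.63794) = -3.03885.
Therefore gamma(1) = -3.0388 (to 4 decimal places).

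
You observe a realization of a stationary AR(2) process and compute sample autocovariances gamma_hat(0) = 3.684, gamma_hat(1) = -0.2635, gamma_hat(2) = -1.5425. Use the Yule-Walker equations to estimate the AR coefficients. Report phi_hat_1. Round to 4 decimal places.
\hat\phi_{1} = -0.1020

The Yule-Walker equations for an AR(p) process read, in matrix form,
  Gamma_p phi = r_p,   with   (Gamma_p)_{ij} = gamma(|i - j|),
                       (r_p)_i = gamma(i),   i,j = 1..p.
Substitute the sample gammas (Toeplitz matrix and right-hand side of size 2):
  Gamma_p = [[3.684, -0.2635], [-0.2635, 3.684]]
  r_p     = [-0.2635, -1.5425]
Written out:
  3.684 phi_1 - 0.2635 phi_2 = -0.2635
  -0.2635 phi_1 + 3.684 phi_2 = -1.5425
Solve by Cramer's rule:
  det = gamma(0)^2 - gamma(1)^2 = (3.684)^2 - (-0.2635)^2 = 13.571856 - 0.06943225 = 13.50242375
  phi_hat_1 = [gamma(1) gamma(0) - gamma(1) gamma(2)] / det = [(-0.2635)(3.684) - (-0.2635)(-1.5425)] / 13.50242375 = -1.37718275 / 13.50242375 = -0.102
  phi_hat_2 = [gamma(0) gamma(2) - gamma(1)^2] / det = [(3.684)(-1.5425) - (-0.2635)^2] / 13.50242375 = -5.75200225 / 13.50242375 = -0.426
So phi_hat = [-0.1020, -0.4260].
Therefore phi_hat_1 = -0.1020.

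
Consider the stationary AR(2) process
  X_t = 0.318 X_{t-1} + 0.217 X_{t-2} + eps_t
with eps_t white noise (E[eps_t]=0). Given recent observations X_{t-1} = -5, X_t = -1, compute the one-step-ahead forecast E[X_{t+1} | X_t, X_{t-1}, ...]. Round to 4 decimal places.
E[X_{t+1} \mid \mathcal F_t] = -1.4030

For an AR(p) model X_t = c + sum_i phi_i X_{t-i} + eps_t, the
one-step-ahead conditional mean is
  E[X_{t+1} | X_t, ...] = c + sum_i phi_i X_{t+1-i}.
Substitute known values:
  E[X_{t+1} | ...] = (0.318) * (-1) + (0.217) * (-5)
                   = -1.4030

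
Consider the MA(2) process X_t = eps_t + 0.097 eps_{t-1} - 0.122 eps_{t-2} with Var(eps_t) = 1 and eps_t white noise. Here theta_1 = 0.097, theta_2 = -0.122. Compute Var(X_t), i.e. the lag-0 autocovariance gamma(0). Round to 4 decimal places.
\gamma(0) = 1.0243

For an MA(q) process X_t = eps_t + sum_i theta_i eps_{t-i} with
Var(eps_t) = sigma^2, the variance is
  gamma(0) = sigma^2 * (1 + sum_i theta_i^2).
  sum_i theta_i^2 = (0.097)^2 + (-0.122)^2 = 0.009409 + 0.014884 = 0.024293.
  gamma(0) = 1 * (1 + 0.024293) = 1 * 1.024293 = 1.024293, which rounds to 1.0243.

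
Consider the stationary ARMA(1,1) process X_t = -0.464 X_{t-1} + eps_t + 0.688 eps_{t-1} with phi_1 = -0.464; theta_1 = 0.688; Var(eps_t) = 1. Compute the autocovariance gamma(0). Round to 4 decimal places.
\gamma(0) = 1.0639

Multiply the model equation by X_{t-k} and take expectations. With theta_0 = psi_0 = 1 and psi_j the MA(infinity) weights, this gives
  gamma(k) - sum_i phi_i gamma(k-i) = c_k,
  c_k = sigma^2 * sum_{j=k..q} theta_j psi_{j-k}   (c_k = 0 for k > q),
using gamma(-m) = gamma(m).
psi-weights needed (psi_j = theta_j + sum_i phi_i psi_{j-i}):
  psi_1 = theta_1 + phi_1 = 0.688 + (-0.464) = 0.224
Right-hand sides:
  c_0 = sigma^2 (1 + theta_1 psi_1) = 1 * (1 + (0.688)(0.224)) = 1 * 1.154112 = 1.154112
  c_1 = sigma^2 theta_1 = 1 * (0.688) = 0.688
  c_2 = 0
Equations for k = 0 and k = 1 (AR order 1):
  gamma(0) = phi_1 gamma(1) + c_0
  gamma(1) = phi_1 gamma(0) + c_1
Substituting the second into the first: gamma(0) (1 - phi_1^2) = c_0 + phi_1 c_1, so
  gamma(0) = (c_0 + phi_1 c_1) / (1 - phi_1^2) = (1.154112 + (-0.464)(0.688)) / (1 - (-0.464)^2) = 0.83488 / 0.784704 = 1.063943.
Therefore gamma(0) = 1.0639 (to 4 decimal places).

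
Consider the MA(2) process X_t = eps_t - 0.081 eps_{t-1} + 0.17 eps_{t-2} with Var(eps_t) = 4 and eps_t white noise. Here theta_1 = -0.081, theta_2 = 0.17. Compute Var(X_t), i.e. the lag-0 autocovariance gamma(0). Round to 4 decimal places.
\gamma(0) = 4.1418

For an MA(q) process X_t = eps_t + sum_i theta_i eps_{t-i} with
Var(eps_t) = sigma^2, the variance is
  gamma(0) = sigma^2 * (1 + sum_i theta_i^2).
  sum_i theta_i^2 = (-0.081)^2 + (0.17)^2 = 0.006561 + 0.0289 = 0.035461.
  gamma(0) = 4 * (1 + 0.035461) = 4 * 1.035461 = 4.141844, which rounds to 4.1418.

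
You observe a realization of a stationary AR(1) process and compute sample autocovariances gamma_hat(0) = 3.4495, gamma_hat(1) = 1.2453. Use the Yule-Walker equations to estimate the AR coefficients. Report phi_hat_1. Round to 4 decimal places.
\hat\phi_{1} = 0.3610

The Yule-Walker equations for an AR(p) process read, in matrix form,
  Gamma_p phi = r_p,   with   (Gamma_p)_{ij} = gamma(|i - j|),
                       (r_p)_i = gamma(i),   i,j = 1..p.
Substitute the sample gammas (Toeplitz matrix and right-hand side of size 1):
  Gamma_p = [[3.4495]]
  r_p     = [1.2453]
With p = 1 this is the single equation gamma(0) phi_1 = gamma(1):
  phi_hat_1 = gamma(1) / gamma(0) = 1.2453 / 3.4495 = 0.3610.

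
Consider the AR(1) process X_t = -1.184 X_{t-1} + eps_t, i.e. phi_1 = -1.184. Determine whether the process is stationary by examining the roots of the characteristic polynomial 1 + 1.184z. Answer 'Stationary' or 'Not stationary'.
\text{Not stationary}

The AR(p) characteristic polynomial is P(z) = 1 + 1.184z.
Stationarity requires all roots to lie outside the unit circle, i.e. |z| > 1 for every root.
This is linear in z: 1 + (1.184) z = 0  =>  z = -1/(1.184) = -0.844595,  |z| = 0.844595.
Moduli of all roots: 0.8446.
All moduli strictly greater than 1? No.
Verdict: Not stationary.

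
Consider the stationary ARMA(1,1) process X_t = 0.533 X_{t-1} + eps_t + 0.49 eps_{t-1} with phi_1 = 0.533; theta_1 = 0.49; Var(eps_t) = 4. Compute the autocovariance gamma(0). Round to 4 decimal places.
\gamma(0) = 9.8473

Multiply the model equation by X_{t-k} and take expectations. With theta_0 = psi_0 = 1 and psi_j the MA(infinity) weights, this gives
  gamma(k) - sum_i phi_i gamma(k-i) = c_k,
  c_k = sigma^2 * sum_{j=k..q} theta_j psi_{j-k}   (c_k = 0 for k > q),
using gamma(-m) = gamma(m).
psi-weights needed (psi_j = theta_j + sum_i phi_i psi_{j-i}):
  psi_1 = theta_1 + phi_1 = 0.49 + (0.533) = 1.023
Right-hand sides:
  c_0 = sigma^2 (1 + theta_1 psi_1) = 4 * (1 + (0.49)(1.023)) = 4 * 1.50127 = 6.00508
  c_1 = sigma^2 theta_1 = 4 * (0.49) = 1.96
  c_2 = 0
Equations for k = 0 and k = 1 (AR order 1):
  gamma(0) = phi_1 gamma(1) + c_0
  gamma(1) = phi_1 gamma(0) + c_1
Substituting the second into the first: gamma(0) (1 - phi_1^2) = c_0 + phi_1 c_1, so
  gamma(0) = (c_0 + phi_1 c_1) / (1 - phi_1^2) = (6.00508 + (0.533)(1.96)) / (1 - (0.533)^2) = 7.04976 / 0.715911 = 9.847258.
Therefore gamma(0) = 9.8473 (to 4 decimal places).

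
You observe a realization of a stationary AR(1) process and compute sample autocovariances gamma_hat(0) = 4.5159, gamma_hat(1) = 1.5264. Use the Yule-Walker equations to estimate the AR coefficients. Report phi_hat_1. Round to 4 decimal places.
\hat\phi_{1} = 0.3380

The Yule-Walker equations for an AR(p) process read, in matrix form,
  Gamma_p phi = r_p,   with   (Gamma_p)_{ij} = gamma(|i - j|),
                       (r_p)_i = gamma(i),   i,j = 1..p.
Substitute the sample gammas (Toeplitz matrix and right-hand side of size 1):
  Gamma_p = [[4.5159]]
  r_p     = [1.5264]
With p = 1 this is the single equation gamma(0) phi_1 = gamma(1):
  phi_hat_1 = gamma(1) / gamma(0) = 1.5264 / 4.5159 = 0.3380.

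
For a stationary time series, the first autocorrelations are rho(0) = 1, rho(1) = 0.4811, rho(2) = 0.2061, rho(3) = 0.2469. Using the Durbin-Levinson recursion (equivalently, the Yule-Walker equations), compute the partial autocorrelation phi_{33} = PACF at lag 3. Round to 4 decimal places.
\phi_{33} = 0.2089

The PACF at lag k is phi_{kk}, the last component of the solution
to the Yule-Walker system G_k phi = r_k where
  (G_k)_{ij} = rho(|i - j|), (r_k)_i = rho(i), i,j = 1..k.
Equivalently, Durbin-Levinson gives phi_{kk} iteratively:
  phi_{11} = rho(1)
  phi_{kk} = [rho(k) - sum_{j=1..k-1} phi_{k-1,j} rho(k-j)]
            / [1 - sum_{j=1..k-1} phi_{k-1,j} rho(j)],
  phi_{k,j} = phi_{k-1,j} - phi_{kk} phi_{k-1,k-j},  j = 1..k-1.
Step k = 1:
  phi_11 = rho(1) = 0.4811.
Step k = 2:
  phi_22 = [rho(2) - phi_11 rho(1)] / [1 - phi_11 rho(1)] = [0.2061 - (0.4811)(0.4811)] / [1 - (0.4811)(0.4811)]
         = -0.02535721 / 0.76854279 = -0.032994.
  Update: phi_21 = phi_11 - phi_22 phi_11 = 0.4811 - (-0.032994)(0.4811) = 0.496973.
Step k = 3:
  phi_33 = [rho(3) - phi_21 rho(2) - phi_22 rho(1)] / [1 - phi_21 rho(1) - phi_22 rho(2)]
    numerator   = 0.2469 - (0.496973)(0.2061) - (-0.032994)(0.4811) = 0.16034715
    denominator = 1 - (0.496973)(0.4811) - (-0.032994)(0.2061) = 0.76770616
  phi_33 = 0.16034715 / 0.76770616 = 0.2089.
Therefore phi_{33} = 0.2089.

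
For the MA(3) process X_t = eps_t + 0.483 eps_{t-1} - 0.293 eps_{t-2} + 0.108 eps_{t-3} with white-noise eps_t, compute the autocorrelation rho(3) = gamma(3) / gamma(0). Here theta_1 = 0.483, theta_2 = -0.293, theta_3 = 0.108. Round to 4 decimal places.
\rho(3) = 0.0812

For an MA(q) process with theta_0 = 1, the autocovariance is
  gamma(k) = sigma^2 * sum_{i=0..q-k} theta_i * theta_{i+k},
and rho(k) = gamma(k) / gamma(0). Sigma^2 cancels.
  numerator   = (1)*(0.108) = 0.108.
  denominator = (1)^2 + (0.483)^2 + (-0.293)^2 + (0.108)^2 = 1.330802.
  rho(3) = 0.108 / 1.330802 = 0.0812.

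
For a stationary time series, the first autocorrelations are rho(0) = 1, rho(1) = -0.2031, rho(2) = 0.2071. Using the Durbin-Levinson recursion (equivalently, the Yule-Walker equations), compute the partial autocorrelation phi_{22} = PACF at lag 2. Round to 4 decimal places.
\phi_{22} = 0.1730

The PACF at lag k is phi_{kk}, the last component of the solution
to the Yule-Walker system G_k phi = r_k where
  (G_k)_{ij} = rho(|i - j|), (r_k)_i = rho(i), i,j = 1..k.
Equivalently, Durbin-Levinson gives phi_{kk} iteratively:
  phi_{11} = rho(1)
  phi_{kk} = [rho(k) - sum_{j=1..k-1} phi_{k-1,j} rho(k-j)]
            / [1 - sum_{j=1..k-1} phi_{k-1,j} rho(j)],
  phi_{k,j} = phi_{k-1,j} - phi_{kk} phi_{k-1,k-j},  j = 1..k-1.
Step k = 1:
  phi_11 = rho(1) = -0.2031.
Step k = 2:
  phi_22 = [rho(2) - phi_11 rho(1)] / [1 - phi_11 rho(1)] = [0.2071 - (-0.2031)(-0.2031)] / [1 - (-0.2031)(-0.2031)]
         = 0.16585039 / 0.95875039 = 0.173.
Therefore phi_{22} = 0.1730.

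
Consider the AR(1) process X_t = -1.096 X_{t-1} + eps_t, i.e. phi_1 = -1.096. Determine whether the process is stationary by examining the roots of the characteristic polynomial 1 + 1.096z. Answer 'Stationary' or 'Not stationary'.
\text{Not stationary}

The AR(p) characteristic polynomial is P(z) = 1 + 1.096z.
Stationarity requires all roots to lie outside the unit circle, i.e. |z| > 1 for every root.
This is linear in z: 1 + (1.096) z = 0  =>  z = -1/(1.096) = -0.912409,  |z| = 0.912409.
Moduli of all roots: 0.9124.
All moduli strictly greater than 1? No.
Verdict: Not stationary.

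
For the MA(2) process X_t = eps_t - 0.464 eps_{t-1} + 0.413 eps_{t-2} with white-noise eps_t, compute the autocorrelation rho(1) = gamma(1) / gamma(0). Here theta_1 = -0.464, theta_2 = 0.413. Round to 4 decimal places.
\rho(1) = -0.4731

For an MA(q) process with theta_0 = 1, the autocovariance is
  gamma(k) = sigma^2 * sum_{i=0..q-k} theta_i * theta_{i+k},
and rho(k) = gamma(k) / gamma(0). Sigma^2 cancels.
  numerator   = (1)*(-0.464) + (-0.464)*(0.413) = -0.655632.
  denominator = (1)^2 + (-0.464)^2 + (0.413)^2 = 1.385865.
  rho(1) = -0.655632 / 1.385865 = -0.4731.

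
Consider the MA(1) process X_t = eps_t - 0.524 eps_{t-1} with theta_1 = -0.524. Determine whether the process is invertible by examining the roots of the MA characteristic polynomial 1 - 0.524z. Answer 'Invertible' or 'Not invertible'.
\text{Invertible}

The MA(q) characteristic polynomial is P(z) = 1 - 0.524z.
Invertibility requires all roots to lie outside the unit circle, i.e. |z| > 1 for every root.
This is linear in z: 1 + (-0.524) z = 0  =>  z = -1/(-0.524) = 1.908397,  |z| = 1.908397.
Moduli of all roots: 1.9084.
All moduli strictly greater than 1? Yes.
Verdict: Invertible.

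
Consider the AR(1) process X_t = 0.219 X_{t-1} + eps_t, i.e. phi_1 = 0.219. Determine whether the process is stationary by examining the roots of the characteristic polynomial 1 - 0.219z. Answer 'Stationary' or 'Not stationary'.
\text{Stationary}

The AR(p) characteristic polynomial is P(z) = 1 - 0.219z.
Stationarity requires all roots to lie outside the unit circle, i.e. |z| > 1 for every root.
This is linear in z: 1 + (-0.219) z = 0  =>  z = -1/(-0.219) = 4.56621,  |z| = 4.56621.
Moduli of all roots: 4.5662.
All moduli strictly greater than 1? Yes.
Verdict: Stationary.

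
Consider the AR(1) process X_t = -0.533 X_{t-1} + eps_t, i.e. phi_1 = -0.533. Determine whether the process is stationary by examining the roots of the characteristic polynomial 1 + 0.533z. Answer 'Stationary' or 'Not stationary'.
\text{Stationary}

The AR(p) characteristic polynomial is P(z) = 1 + 0.533z.
Stationarity requires all roots to lie outside the unit circle, i.e. |z| > 1 for every root.
This is linear in z: 1 + (0.533) z = 0  =>  z = -1/(0.533) = -1.876173,  |z| = 1.876173.
Moduli of all roots: 1.8762.
All moduli strictly greater than 1? Yes.
Verdict: Stationary.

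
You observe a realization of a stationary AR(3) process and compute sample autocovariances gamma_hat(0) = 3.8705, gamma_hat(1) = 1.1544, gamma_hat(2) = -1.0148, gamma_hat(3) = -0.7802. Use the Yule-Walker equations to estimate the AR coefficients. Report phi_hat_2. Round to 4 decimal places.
\hat\phi_{2} = -0.3970

The Yule-Walker equations for an AR(p) process read, in matrix form,
  Gamma_p phi = r_p,   with   (Gamma_p)_{ij} = gamma(|i - j|),
                       (r_p)_i = gamma(i),   i,j = 1..p.
Substitute the sample gammas (Toeplitz matrix and right-hand side of size 3):
  Gamma_p = [[3.8705, 1.1544, -1.0148], [1.1544, 3.8705, 1.1544], [-1.0148, 1.1544, 3.8705]]
  r_p     = [1.1544, -1.0148, -0.7802]
Written out (R1..R3):
  (R1) 3.8705 phi_1 + 1.1544 phi_2 - 1.0148 phi_3 = 1.1544
  (R2) 1.1544 phi_1 + 3.8705 phi_2 + 1.1544 phi_3 = -1.0148
  (R3) -1.0148 phi_1 + 1.1544 phi_2 + 3.8705 phi_3 = -0.7802
Gaussian elimination:
  R2 <- R2 - (1.1544/3.8705) R1 = R2 - (0.298256) R1:  3.526193 phi_2 + 1.45707 phi_3 = -1.359107
  R3 <- R3 - (-1.0148/3.8705) R1 = R3 - (-0.262188) R1:  1.45707 phi_2 + 3.604431 phi_3 = -0.47753
  R3 <- R3 - (1.45707/3.526193) R2 = R3 - (0.413213) R2:  3.00235 phi_3 = 0.084071
Back-substitution:
  phi_hat_3 = 0.084071 / 3.00235 = 0.028002
  phi_hat_2 = (-1.359107 - (1.45707)(0.028002)) / 3.526193 = -0.397002
  phi_hat_1 = (1.1544 - (1.1544)(-0.397002) - (-1.0148)(0.028002)) / 3.8705 = 0.424006
So phi_hat = [0.4240, -0.3970, 0.0280].
Therefore phi_hat_2 = -0.3970.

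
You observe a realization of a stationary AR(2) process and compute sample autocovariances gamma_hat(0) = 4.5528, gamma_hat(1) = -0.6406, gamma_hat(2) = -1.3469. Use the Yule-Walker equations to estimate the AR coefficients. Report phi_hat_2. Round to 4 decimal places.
\hat\phi_{2} = -0.3220

The Yule-Walker equations for an AR(p) process read, in matrix form,
  Gamma_p phi = r_p,   with   (Gamma_p)_{ij} = gamma(|i - j|),
                       (r_p)_i = gamma(i),   i,j = 1..p.
Substitute the sample gammas (Toeplitz matrix and right-hand side of size 2):
  Gamma_p = [[4.5528, -0.6406], [-0.6406, 4.5528]]
  r_p     = [-0.6406, -1.3469]
Written out:
  4.5528 phi_1 - 0.6406 phi_2 = -0.6406
  -0.6406 phi_1 + 4.5528 phi_2 = -1.3469
Solve by Cramer's rule:
  det = gamma(0)^2 - gamma(1)^2 = (4.5528)^2 - (-0.6406)^2 = 20.72798784 - 0.41036836 = 20.31761948
  phi_hat_1 = [gamma(1) gamma(0) - gamma(1) gamma(2)] / det = [(-0.6406)(4.5528) - (-0.6406)(-1.3469)] / 20.31761948 = -3.77934782 / 20.31761948 = -0.186
  phi_hat_2 = [gamma(0) gamma(2) - gamma(1)^2] / det = [(4.5528)(-1.3469) - (-0.6406)^2] / 20.31761948 = -6.54253468 / 20.31761948 = -0.322
So phi_hat = [-0.1860, -0.3220].
Therefore phi_hat_2 = -0.3220.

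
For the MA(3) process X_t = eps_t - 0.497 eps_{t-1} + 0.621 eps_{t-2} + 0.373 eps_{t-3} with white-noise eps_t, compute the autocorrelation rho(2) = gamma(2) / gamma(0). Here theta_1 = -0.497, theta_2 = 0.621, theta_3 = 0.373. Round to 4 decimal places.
\rho(2) = 0.2459

For an MA(q) process with theta_0 = 1, the autocovariance is
  gamma(k) = sigma^2 * sum_{i=0..q-k} theta_i * theta_{i+k},
and rho(k) = gamma(k) / gamma(0). Sigma^2 cancels.
  numerator   = (1)*(0.621) + (-0.497)*(0.373) = 0.435619.
  denominator = (1)^2 + (-0.497)^2 + (0.621)^2 + (0.373)^2 = 1.771779.
  rho(2) = 0.435619 / 1.771779 = 0.2459.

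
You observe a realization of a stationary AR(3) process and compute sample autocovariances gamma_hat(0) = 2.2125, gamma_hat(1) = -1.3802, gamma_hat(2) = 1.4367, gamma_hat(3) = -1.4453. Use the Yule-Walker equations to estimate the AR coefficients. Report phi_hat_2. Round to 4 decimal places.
\hat\phi_{2} = 0.3150

The Yule-Walker equations for an AR(p) process read, in matrix form,
  Gamma_p phi = r_p,   with   (Gamma_p)_{ij} = gamma(|i - j|),
                       (r_p)_i = gamma(i),   i,j = 1..p.
Substitute the sample gammas (Toeplitz matrix and right-hand side of size 3):
  Gamma_p = [[2.2125, -1.3802, 1.4367], [-1.3802, 2.2125, -1.3802], [1.4367, -1.3802, 2.2125]]
  r_p     = [-1.3802, 1.4367, -1.4453]
Written out (R1..R3):
  (R1) 2.2125 phi_1 - 1.3802 phi_2 + 1.4367 phi_3 = -1.3802
  (R2) -1.3802 phi_1 + 2.2125 phi_2 - 1.3802 phi_3 = 1.4367
  (R3) 1.4367 phi_1 - 1.3802 phi_2 + 2.2125 phi_3 = -1.4453
Gaussian elimination:
  R2 <- R2 - (-1.3802/2.2125) R1 = R2 - (-0.623819) R1:  1.351505 phi_2 - 0.483959 phi_3 = 0.575705
  R3 <- R3 - (1.4367/2.2125) R1 = R3 - (0.649356) R1:  -0.483959 phi_2 + 1.27957 phi_3 = -0.549059
  R3 <- R3 - (-0.483959/1.351505) R2 = R3 - (-0.358089) R2:  1.10627 phi_3 = -0.342905
Back-substitution:
  phi_hat_3 = -0.342905 / 1.10627 = -0.309965
  phi_hat_2 = (0.575705 - (-0.483959)(-0.309965)) / 1.351505 = 0.314978
  phi_hat_1 = (-1.3802 - (-1.3802)(0.314978) - (1.4367)(-0.309965)) / 2.2125 = -0.226052
So phi_hat = [-0.2261, 0.3150, -0.3100].
Therefore phi_hat_2 = 0.3150.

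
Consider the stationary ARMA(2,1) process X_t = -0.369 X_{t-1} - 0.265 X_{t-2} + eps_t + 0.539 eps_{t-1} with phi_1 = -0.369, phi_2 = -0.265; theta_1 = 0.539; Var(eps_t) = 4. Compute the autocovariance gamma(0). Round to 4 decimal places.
\gamma(0) = 4.5897

Multiply the model equation by X_{t-k} and take expectations. With theta_0 = psi_0 = 1 and psi_j the MA(infinity) weights, this gives
  gamma(k) - sum_i phi_i gamma(k-i) = c_k,
  c_k = sigma^2 * sum_{j=k..q} theta_j psi_{j-k}   (c_k = 0 for k > q),
using gamma(-m) = gamma(m).
psi-weights needed (psi_j = theta_j + sum_i phi_i psi_{j-i}):
  psi_1 = theta_1 + phi_1 = 0.539 + (-0.369) = 0.17
Right-hand sides:
  c_0 = sigma^2 (1 + theta_1 psi_1) = 4 * (1 + (0.539)(0.17)) = 4 * 1.09163 = 4.36652
  c_1 = sigma^2 theta_1 = 4 * (0.539) = 2.156
  c_2 = 0
Equations for k = 0, 1, 2 (AR order 2, c_2 = 0):
  (E0) gamma(0) = phi_1 gamma(1) + phi_2 gamma(2) + c_0
  (E1) gamma(1) = phi_1 gamma(0) + phi_2 gamma(1) + c_1
  (E2) gamma(2) = phi_1 gamma(1) + phi_2 gamma(0)
From (E1): gamma(1) = A gamma(0) + B with
  A = phi_1 / (1 - phi_2) = -0.369 / 1.265 = -0.2917,   B = c_1 / (1 - phi_2) = 2.156 / 1.265 = 1.704348.
Insert (E2) into (E0): gamma(0) (1 - phi_2^2) = phi_1 (1 + phi_2) gamma(1) + c_0.
  phi_1 (1 + phi_2) = (-0.369)(0.735) = -0.271215,   1 - phi_2^2 = 0.929775.
Replace gamma(1) by A gamma(0) + B and collect gamma(0):
  gamma(0) [0.929775 - (-0.271215)(-0.2917)] = (-0.271215)(1.704348) + 4.36652
  gamma(0) * 0.850662 = 3.904275
  gamma(0) = 3.904275 / 0.850662 = 4.589692.
Therefore gamma(0) = 4.5897 (to 4 decimal places).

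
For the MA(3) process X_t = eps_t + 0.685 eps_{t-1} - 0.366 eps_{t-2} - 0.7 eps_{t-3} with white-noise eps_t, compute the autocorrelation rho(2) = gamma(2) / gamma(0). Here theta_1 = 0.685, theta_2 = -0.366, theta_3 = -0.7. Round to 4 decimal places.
\rho(2) = -0.4039

For an MA(q) process with theta_0 = 1, the autocovariance is
  gamma(k) = sigma^2 * sum_{i=0..q-k} theta_i * theta_{i+k},
and rho(k) = gamma(k) / gamma(0). Sigma^2 cancels.
  numerator   = (1)*(-0.366) + (0.685)*(-0.7) = -0.8455.
  denominator = (1)^2 + (0.685)^2 + (-0.366)^2 + (-0.7)^2 = 2.093181.
  rho(2) = -0.8455 / 2.093181 = -0.4039.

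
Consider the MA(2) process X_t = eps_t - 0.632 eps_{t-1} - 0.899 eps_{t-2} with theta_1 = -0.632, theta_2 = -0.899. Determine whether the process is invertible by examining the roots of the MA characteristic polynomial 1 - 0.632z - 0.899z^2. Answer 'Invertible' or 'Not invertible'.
\text{Not invertible}

The MA(q) characteristic polynomial is P(z) = 1 - 0.632z - 0.899z^2.
Invertibility requires all roots to lie outside the unit circle, i.e. |z| > 1 for every root.
Set 1 + (-0.632) z + (-0.899) z^2 = 0, i.e. a z^2 + b z + c = 0 with a = -0.899, b = -0.632, c = 1.
Discriminant D = b^2 - 4ac = (-0.632)^2 - 4*(-0.899)*1 = 0.399424 - (-3.596) = 3.995424.
D >= 0, so the roots are real: z = (-b +/- sqrt(D)) / (2a) = (0.632 +/- 1.998856) / (-1.798).
  z_1 = (0.632 + 1.998856) / (-1.798) = -1.4632,   |z_1| = 1.4632.
  z_2 = (0.632 - 1.998856) / (-1.798) = 0.7602,   |z_2| = 0.7602.
Moduli of all roots: 1.4632, 0.7602.
All moduli strictly greater than 1? No.
Verdict: Not invertible.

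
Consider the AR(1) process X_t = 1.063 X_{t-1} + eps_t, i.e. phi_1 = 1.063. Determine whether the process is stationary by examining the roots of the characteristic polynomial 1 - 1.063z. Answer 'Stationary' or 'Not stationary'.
\text{Not stationary}

The AR(p) characteristic polynomial is P(z) = 1 - 1.063z.
Stationarity requires all roots to lie outside the unit circle, i.e. |z| > 1 for every root.
This is linear in z: 1 + (-1.063) z = 0  =>  z = -1/(-1.063) = 0.940734,  |z| = 0.940734.
Moduli of all roots: 0.9407.
All moduli strictly greater than 1? No.
Verdict: Not stationary.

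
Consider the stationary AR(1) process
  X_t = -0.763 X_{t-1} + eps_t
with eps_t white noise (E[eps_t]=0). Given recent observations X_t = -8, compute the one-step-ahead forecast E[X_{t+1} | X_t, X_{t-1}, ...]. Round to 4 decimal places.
E[X_{t+1} \mid \mathcal F_t] = 6.1040

For an AR(p) model X_t = c + sum_i phi_i X_{t-i} + eps_t, the
one-step-ahead conditional mean is
  E[X_{t+1} | X_t, ...] = c + sum_i phi_i X_{t+1-i}.
Substitute known values:
  E[X_{t+1} | ...] = (-0.763) * (-8)
                   = 6.1040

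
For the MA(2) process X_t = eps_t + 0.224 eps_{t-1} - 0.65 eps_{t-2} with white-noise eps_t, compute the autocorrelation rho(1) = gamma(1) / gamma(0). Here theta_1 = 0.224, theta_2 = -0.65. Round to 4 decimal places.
\rho(1) = 0.0532

For an MA(q) process with theta_0 = 1, the autocovariance is
  gamma(k) = sigma^2 * sum_{i=0..q-k} theta_i * theta_{i+k},
and rho(k) = gamma(k) / gamma(0). Sigma^2 cancels.
  numerator   = (1)*(0.224) + (0.224)*(-0.65) = 0.0784.
  denominator = (1)^2 + (0.224)^2 + (-0.65)^2 = 1.472676.
  rho(1) = 0.0784 / 1.472676 = 0.0532.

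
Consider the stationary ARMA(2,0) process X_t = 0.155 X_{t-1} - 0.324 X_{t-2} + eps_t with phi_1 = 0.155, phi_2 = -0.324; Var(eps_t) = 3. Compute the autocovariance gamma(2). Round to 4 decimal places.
\gamma(2) = -1.0394

Multiply the model equation by X_{t-k} and take expectations. With theta_0 = psi_0 = 1 and psi_j the MA(infinity) weights, this gives
  gamma(k) - sum_i phi_i gamma(k-i) = c_k,
  c_k = sigma^2 * sum_{j=k..q} theta_j psi_{j-k}   (c_k = 0 for k > q),
using gamma(-m) = gamma(m).
Pure AR (q = 0): c_0 = sigma^2 = 3, c_k = 0 for k >= 1.
Equations for k = 0, 1, 2 (AR order 2, c_2 = 0):
  (E0) gamma(0) = phi_1 gamma(1) + phi_2 gamma(2) + c_0
  (E1) gamma(1) = phi_1 gamma(0) + phi_2 gamma(1) + c_1
  (E2) gamma(2) = phi_1 gamma(1) + phi_2 gamma(0)
From (E1): gamma(1) = A gamma(0) + B with
  A = phi_1 / (1 - phi_2) = 0.155 / 1.324 = 0.117069,   B = c_1 / (1 - phi_2) = 0 / 1.324 = 0.
Insert (E2) into (E0): gamma(0) (1 - phi_2^2) = phi_1 (1 + phi_2) gamma(1) + c_0.
  phi_1 (1 + phi_2) = (0.155)(0.676) = 0.10478,   1 - phi_2^2 = 0.895024.
Replace gamma(1) by A gamma(0) + B and collect gamma(0):
  gamma(0) [0.895024 - (0.10478)(0.117069)] = c_0 = 3
  gamma(0) * 0.882757 = 3
  gamma(0) = 3 / 0.882757 = 3.398442.
  gamma(1) = A gamma(0) = (0.117069)(3.398442) = 0.397854.
  gamma(2) = phi_1 gamma(1) + phi_2 gamma(0) = (0.155)(0.397854) + (-0.324)(3.398442) = -1.039428.
Therefore gamma(2) = -1.0394 (to 4 decimal places).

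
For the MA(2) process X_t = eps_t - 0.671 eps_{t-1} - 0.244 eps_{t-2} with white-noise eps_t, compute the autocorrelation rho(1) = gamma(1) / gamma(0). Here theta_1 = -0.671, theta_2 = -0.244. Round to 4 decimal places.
\rho(1) = -0.3360

For an MA(q) process with theta_0 = 1, the autocovariance is
  gamma(k) = sigma^2 * sum_{i=0..q-k} theta_i * theta_{i+k},
and rho(k) = gamma(k) / gamma(0). Sigma^2 cancels.
  numerator   = (1)*(-0.671) + (-0.671)*(-0.244) = -0.507276.
  denominator = (1)^2 + (-0.671)^2 + (-0.244)^2 = 1.509777.
  rho(1) = -0.507276 / 1.509777 = -0.3360.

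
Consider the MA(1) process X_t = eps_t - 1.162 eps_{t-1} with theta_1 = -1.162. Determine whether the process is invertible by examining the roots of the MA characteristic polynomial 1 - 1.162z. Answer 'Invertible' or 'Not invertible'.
\text{Not invertible}

The MA(q) characteristic polynomial is P(z) = 1 - 1.162z.
Invertibility requires all roots to lie outside the unit circle, i.e. |z| > 1 for every root.
This is linear in z: 1 + (-1.162) z = 0  =>  z = -1/(-1.162) = 0.860585,  |z| = 0.860585.
Moduli of all roots: 0.8606.
All moduli strictly greater than 1? No.
Verdict: Not invertible.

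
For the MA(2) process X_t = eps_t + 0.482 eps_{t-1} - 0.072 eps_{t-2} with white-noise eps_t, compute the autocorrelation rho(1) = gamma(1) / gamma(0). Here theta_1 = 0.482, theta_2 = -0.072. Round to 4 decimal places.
\rho(1) = 0.3614

For an MA(q) process with theta_0 = 1, the autocovariance is
  gamma(k) = sigma^2 * sum_{i=0..q-k} theta_i * theta_{i+k},
and rho(k) = gamma(k) / gamma(0). Sigma^2 cancels.
  numerator   = (1)*(0.482) + (0.482)*(-0.072) = 0.447296.
  denominator = (1)^2 + (0.482)^2 + (-0.072)^2 = 1.237508.
  rho(1) = 0.447296 / 1.237508 = 0.3614.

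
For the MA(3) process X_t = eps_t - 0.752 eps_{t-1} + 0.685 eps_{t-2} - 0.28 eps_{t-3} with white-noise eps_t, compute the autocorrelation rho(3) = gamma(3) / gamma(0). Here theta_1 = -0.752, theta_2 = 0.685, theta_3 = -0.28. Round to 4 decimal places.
\rho(3) = -0.1325

For an MA(q) process with theta_0 = 1, the autocovariance is
  gamma(k) = sigma^2 * sum_{i=0..q-k} theta_i * theta_{i+k},
and rho(k) = gamma(k) / gamma(0). Sigma^2 cancels.
  numerator   = (1)*(-0.28) = -0.28.
  denominator = (1)^2 + (-0.752)^2 + (0.685)^2 + (-0.28)^2 = 2.113129.
  rho(3) = -0.28 / 2.113129 = -0.1325.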